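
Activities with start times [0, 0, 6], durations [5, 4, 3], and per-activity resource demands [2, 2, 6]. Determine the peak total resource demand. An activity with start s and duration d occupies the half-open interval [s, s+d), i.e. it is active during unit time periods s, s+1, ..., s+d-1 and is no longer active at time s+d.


Each activity i is active on [start_i, start_i + duration_i).
Compute total resource usage per time slot:
  t=0: active resources = [2, 2], total = 4
  t=1: active resources = [2, 2], total = 4
  t=2: active resources = [2, 2], total = 4
  t=3: active resources = [2, 2], total = 4
  t=4: active resources = [2], total = 2
  t=5: active resources = [], total = 0
  t=6: active resources = [6], total = 6
  t=7: active resources = [6], total = 6
  t=8: active resources = [6], total = 6
Peak resource demand = 6

6


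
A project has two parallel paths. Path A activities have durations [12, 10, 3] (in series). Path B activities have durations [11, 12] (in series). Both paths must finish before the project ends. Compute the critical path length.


Path A total = 12 + 10 + 3 = 25
Path B total = 11 + 12 = 23
Critical path = longest path = max(25, 23) = 25

25


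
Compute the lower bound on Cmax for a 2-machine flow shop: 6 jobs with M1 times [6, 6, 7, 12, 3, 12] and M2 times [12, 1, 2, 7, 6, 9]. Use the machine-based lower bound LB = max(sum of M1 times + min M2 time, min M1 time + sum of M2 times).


LB1 = sum(M1 times) + min(M2 times) = 46 + 1 = 47
LB2 = min(M1 times) + sum(M2 times) = 3 + 37 = 40
Lower bound = max(LB1, LB2) = max(47, 40) = 47

47


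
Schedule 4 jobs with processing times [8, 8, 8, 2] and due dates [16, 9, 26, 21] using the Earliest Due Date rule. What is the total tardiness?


Sort by due date (EDD order): [(8, 9), (8, 16), (2, 21), (8, 26)]
Compute completion times and tardiness:
  Job 1: p=8, d=9, C=8, tardiness=max(0,8-9)=0
  Job 2: p=8, d=16, C=16, tardiness=max(0,16-16)=0
  Job 3: p=2, d=21, C=18, tardiness=max(0,18-21)=0
  Job 4: p=8, d=26, C=26, tardiness=max(0,26-26)=0
Total tardiness = 0

0


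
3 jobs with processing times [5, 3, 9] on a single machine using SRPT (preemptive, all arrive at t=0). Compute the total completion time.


Since all jobs arrive at t=0, SRPT equals SPT ordering.
SPT order: [3, 5, 9]
Completion times:
  Job 1: p=3, C=3
  Job 2: p=5, C=8
  Job 3: p=9, C=17
Total completion time = 3 + 8 + 17 = 28

28


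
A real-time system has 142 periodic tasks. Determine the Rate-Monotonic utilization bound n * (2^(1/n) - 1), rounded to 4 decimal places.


Compute 2^(1/142) = 1.0048932512
Subtract 1: 1.0048932512 - 1 = 0.0048932512
Multiply by n: 142 * 0.0048932512 = 0.6948416704
Round to 4 dp: 0.6948

0.6948


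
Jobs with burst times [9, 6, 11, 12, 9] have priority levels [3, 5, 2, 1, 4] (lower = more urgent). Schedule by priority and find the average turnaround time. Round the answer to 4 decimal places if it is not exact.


Sort by priority (ascending = highest first):
Order: [(1, 12), (2, 11), (3, 9), (4, 9), (5, 6)]
Completion times:
  Priority 1, burst=12, C=12
  Priority 2, burst=11, C=23
  Priority 3, burst=9, C=32
  Priority 4, burst=9, C=41
  Priority 5, burst=6, C=47
Average turnaround = 155/5 = 31.0

31.0


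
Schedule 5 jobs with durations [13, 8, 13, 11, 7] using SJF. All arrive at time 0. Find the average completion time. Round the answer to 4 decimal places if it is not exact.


SJF order (ascending): [7, 8, 11, 13, 13]
Completion times:
  Job 1: burst=7, C=7
  Job 2: burst=8, C=15
  Job 3: burst=11, C=26
  Job 4: burst=13, C=39
  Job 5: burst=13, C=52
Average completion = 139/5 = 27.8

27.8


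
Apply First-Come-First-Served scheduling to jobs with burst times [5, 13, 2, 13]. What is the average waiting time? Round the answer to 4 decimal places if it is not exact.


FCFS order (as given): [5, 13, 2, 13]
Waiting times:
  Job 1: wait = 0
  Job 2: wait = 5
  Job 3: wait = 18
  Job 4: wait = 20
Sum of waiting times = 43
Average waiting time = 43/4 = 10.75

10.75


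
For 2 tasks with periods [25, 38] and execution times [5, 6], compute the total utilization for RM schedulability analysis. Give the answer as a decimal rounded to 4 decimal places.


Compute individual utilizations (exact fractions):
  Task 1: C/T = 5/25 = 1/5 (approx. 0.2)
  Task 2: C/T = 6/38 = 3/19 (approx. 0.1579)
Total utilization U = 1/5 + 3/19 = 34/95
Rounded to 4 decimal places: U = 0.3579
RM (Liu & Layland) bound for 2 tasks = 0.828427; compare with U = 34/95 (approx. 0.357895)
U <= bound, so schedulable by RM sufficient condition.

0.3579


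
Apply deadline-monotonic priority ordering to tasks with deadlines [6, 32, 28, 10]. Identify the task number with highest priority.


Sort tasks by relative deadline (ascending):
  Task 1: deadline = 6
  Task 4: deadline = 10
  Task 3: deadline = 28
  Task 2: deadline = 32
Priority order (highest first): [1, 4, 3, 2]
Highest priority task = 1

1


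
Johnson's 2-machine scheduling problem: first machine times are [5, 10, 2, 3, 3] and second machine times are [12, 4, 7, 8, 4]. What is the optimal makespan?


Apply Johnson's rule:
  Group 1 (a <= b): [(3, 2, 7), (4, 3, 8), (5, 3, 4), (1, 5, 12)]
  Group 2 (a > b): [(2, 10, 4)]
Optimal job order: [3, 4, 5, 1, 2]
Schedule:
  Job 3: M1 done at 2, M2 done at 9
  Job 4: M1 done at 5, M2 done at 17
  Job 5: M1 done at 8, M2 done at 21
  Job 1: M1 done at 13, M2 done at 33
  Job 2: M1 done at 23, M2 done at 37
Makespan = 37

37


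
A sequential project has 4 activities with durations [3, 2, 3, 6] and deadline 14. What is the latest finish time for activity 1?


LF(activity 1) = deadline - sum of successor durations
Successors: activities 2 through 4 with durations [2, 3, 6]
Sum of successor durations = 11
LF = 14 - 11 = 3

3


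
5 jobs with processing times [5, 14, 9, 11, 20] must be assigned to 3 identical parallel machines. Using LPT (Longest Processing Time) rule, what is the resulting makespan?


Sort jobs in decreasing order (LPT): [20, 14, 11, 9, 5]
Assign each job to the least loaded machine:
  Machine 1: jobs [20], load = 20
  Machine 2: jobs [14, 5], load = 19
  Machine 3: jobs [11, 9], load = 20
Makespan = max load = 20

20


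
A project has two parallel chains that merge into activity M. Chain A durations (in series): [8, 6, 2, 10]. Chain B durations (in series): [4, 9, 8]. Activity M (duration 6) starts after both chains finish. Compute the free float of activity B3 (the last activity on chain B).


ES(B3) = sum of predecessors on chain B = 13
EF(B3) = ES + duration = 13 + 8 = 21
Successor of B3 is M. ES(M) = max(sum(A), sum(B)) = max(26, 21) = 26
Free float = ES(successor) - EF(current) = 26 - 21 = 5

5


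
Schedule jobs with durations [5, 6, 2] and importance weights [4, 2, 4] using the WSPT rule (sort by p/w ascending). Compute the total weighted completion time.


Compute p/w ratios and sort ascending (WSPT): [(2, 4), (5, 4), (6, 2)]
Compute weighted completion times:
  Job (p=2,w=4): C=2, w*C=4*2=8
  Job (p=5,w=4): C=7, w*C=4*7=28
  Job (p=6,w=2): C=13, w*C=2*13=26
Total weighted completion time = 62

62


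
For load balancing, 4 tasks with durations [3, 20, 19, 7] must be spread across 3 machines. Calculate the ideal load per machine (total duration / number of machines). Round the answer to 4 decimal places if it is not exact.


Total processing time = 3 + 20 + 19 + 7 = 49
Number of machines = 3
Ideal balanced load = 49 / 3 = 16.3333

16.3333


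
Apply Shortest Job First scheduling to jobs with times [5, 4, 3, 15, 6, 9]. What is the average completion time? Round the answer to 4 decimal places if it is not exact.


SJF order (ascending): [3, 4, 5, 6, 9, 15]
Completion times:
  Job 1: burst=3, C=3
  Job 2: burst=4, C=7
  Job 3: burst=5, C=12
  Job 4: burst=6, C=18
  Job 5: burst=9, C=27
  Job 6: burst=15, C=42
Average completion = 109/6 = 18.1667

18.1667


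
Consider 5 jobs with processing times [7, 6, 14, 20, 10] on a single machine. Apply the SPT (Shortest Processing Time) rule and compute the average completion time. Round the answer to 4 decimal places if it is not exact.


Sort jobs by processing time (SPT order): [6, 7, 10, 14, 20]
Compute completion times sequentially:
  Job 1: processing = 6, completes at 6
  Job 2: processing = 7, completes at 13
  Job 3: processing = 10, completes at 23
  Job 4: processing = 14, completes at 37
  Job 5: processing = 20, completes at 57
Sum of completion times = 136
Average completion time = 136/5 = 27.2

27.2


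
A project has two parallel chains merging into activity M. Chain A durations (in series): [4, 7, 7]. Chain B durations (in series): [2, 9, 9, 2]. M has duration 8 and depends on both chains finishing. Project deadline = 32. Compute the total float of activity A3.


Forward pass: ES(A3) = sum of predecessors on chain A = 11
EF = ES + duration = 11 + 7 = 18
Backward pass: LF(M) = deadline = 32; LS(M) = 32 - 8 = 24
LF(A3) = LS(M) - sum(successors on chain A) = 24 - 0 = 24
LS = LF - duration = 24 - 7 = 17
Total float = LS - ES = 17 - 11 = 6

6


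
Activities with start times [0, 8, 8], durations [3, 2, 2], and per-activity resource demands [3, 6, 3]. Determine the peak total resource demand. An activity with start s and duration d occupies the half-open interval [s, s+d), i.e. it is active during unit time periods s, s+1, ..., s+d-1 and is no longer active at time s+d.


Each activity i is active on [start_i, start_i + duration_i).
Compute total resource usage per time slot:
  t=0: active resources = [3], total = 3
  t=1: active resources = [3], total = 3
  t=2: active resources = [3], total = 3
  t=3: active resources = [], total = 0
  t=4: active resources = [], total = 0
  t=5: active resources = [], total = 0
  t=6: active resources = [], total = 0
  t=7: active resources = [], total = 0
  t=8: active resources = [6, 3], total = 9
  t=9: active resources = [6, 3], total = 9
Peak resource demand = 9

9


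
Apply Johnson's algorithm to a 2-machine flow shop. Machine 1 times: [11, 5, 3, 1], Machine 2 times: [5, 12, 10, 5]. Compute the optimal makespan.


Apply Johnson's rule:
  Group 1 (a <= b): [(4, 1, 5), (3, 3, 10), (2, 5, 12)]
  Group 2 (a > b): [(1, 11, 5)]
Optimal job order: [4, 3, 2, 1]
Schedule:
  Job 4: M1 done at 1, M2 done at 6
  Job 3: M1 done at 4, M2 done at 16
  Job 2: M1 done at 9, M2 done at 28
  Job 1: M1 done at 20, M2 done at 33
Makespan = 33

33


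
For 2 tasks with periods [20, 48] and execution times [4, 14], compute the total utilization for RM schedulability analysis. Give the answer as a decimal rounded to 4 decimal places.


Compute individual utilizations (exact fractions):
  Task 1: C/T = 4/20 = 1/5 (approx. 0.2)
  Task 2: C/T = 14/48 = 7/24 (approx. 0.2917)
Total utilization U = 1/5 + 7/24 = 59/120
Rounded to 4 decimal places: U = 0.4917
RM (Liu & Layland) bound for 2 tasks = 0.828427; compare with U = 59/120 (approx. 0.491667)
U <= bound, so schedulable by RM sufficient condition.

0.4917


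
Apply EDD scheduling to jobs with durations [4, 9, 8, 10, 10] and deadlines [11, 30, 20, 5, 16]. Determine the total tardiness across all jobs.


Sort by due date (EDD order): [(10, 5), (4, 11), (10, 16), (8, 20), (9, 30)]
Compute completion times and tardiness:
  Job 1: p=10, d=5, C=10, tardiness=max(0,10-5)=5
  Job 2: p=4, d=11, C=14, tardiness=max(0,14-11)=3
  Job 3: p=10, d=16, C=24, tardiness=max(0,24-16)=8
  Job 4: p=8, d=20, C=32, tardiness=max(0,32-20)=12
  Job 5: p=9, d=30, C=41, tardiness=max(0,41-30)=11
Total tardiness = 39

39


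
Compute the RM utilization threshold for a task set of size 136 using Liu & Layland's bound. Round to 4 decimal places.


Compute 2^(1/136) = 1.0051096806
Subtract 1: 1.0051096806 - 1 = 0.0051096806
Multiply by n: 136 * 0.0051096806 = 0.6949165616
Round to 4 dp: 0.6949

0.6949


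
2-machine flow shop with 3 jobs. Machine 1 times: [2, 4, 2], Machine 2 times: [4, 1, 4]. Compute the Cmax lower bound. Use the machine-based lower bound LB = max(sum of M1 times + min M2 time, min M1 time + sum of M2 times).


LB1 = sum(M1 times) + min(M2 times) = 8 + 1 = 9
LB2 = min(M1 times) + sum(M2 times) = 2 + 9 = 11
Lower bound = max(LB1, LB2) = max(9, 11) = 11

11


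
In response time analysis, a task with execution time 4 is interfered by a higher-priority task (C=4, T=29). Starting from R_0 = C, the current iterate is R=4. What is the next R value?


R_next = C + ceil(R_prev / T_hp) * C_hp
ceil(4 / 29) = ceil(0.1379) = 1
Interference = 1 * 4 = 4
R_next = 4 + 4 = 8

8


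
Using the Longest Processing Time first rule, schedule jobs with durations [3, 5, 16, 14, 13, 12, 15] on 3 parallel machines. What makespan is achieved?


Sort jobs in decreasing order (LPT): [16, 15, 14, 13, 12, 5, 3]
Assign each job to the least loaded machine:
  Machine 1: jobs [16, 5, 3], load = 24
  Machine 2: jobs [15, 12], load = 27
  Machine 3: jobs [14, 13], load = 27
Makespan = max load = 27

27


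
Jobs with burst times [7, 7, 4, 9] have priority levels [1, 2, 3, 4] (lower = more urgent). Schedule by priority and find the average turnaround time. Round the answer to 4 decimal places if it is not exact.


Sort by priority (ascending = highest first):
Order: [(1, 7), (2, 7), (3, 4), (4, 9)]
Completion times:
  Priority 1, burst=7, C=7
  Priority 2, burst=7, C=14
  Priority 3, burst=4, C=18
  Priority 4, burst=9, C=27
Average turnaround = 66/4 = 16.5

16.5


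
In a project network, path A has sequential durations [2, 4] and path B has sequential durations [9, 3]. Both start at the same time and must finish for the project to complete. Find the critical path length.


Path A total = 2 + 4 = 6
Path B total = 9 + 3 = 12
Critical path = longest path = max(6, 12) = 12

12


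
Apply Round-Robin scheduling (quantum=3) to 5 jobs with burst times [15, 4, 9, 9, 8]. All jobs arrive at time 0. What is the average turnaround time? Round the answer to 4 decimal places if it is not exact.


Time quantum = 3
Execution trace:
  J1 runs 3 units, time = 3
  J2 runs 3 units, time = 6
  J3 runs 3 units, time = 9
  J4 runs 3 units, time = 12
  J5 runs 3 units, time = 15
  J1 runs 3 units, time = 18
  J2 runs 1 units, time = 19
  J3 runs 3 units, time = 22
  J4 runs 3 units, time = 25
  J5 runs 3 units, time = 28
  J1 runs 3 units, time = 31
  J3 runs 3 units, time = 34
  J4 runs 3 units, time = 37
  J5 runs 2 units, time = 39
  J1 runs 3 units, time = 42
  J1 runs 3 units, time = 45
Finish times: [45, 19, 34, 37, 39]
Average turnaround = 174/5 = 34.8

34.8


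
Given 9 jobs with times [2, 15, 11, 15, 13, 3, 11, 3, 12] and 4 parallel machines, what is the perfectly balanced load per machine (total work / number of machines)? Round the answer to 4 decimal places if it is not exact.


Total processing time = 2 + 15 + 11 + 15 + 13 + 3 + 11 + 3 + 12 = 85
Number of machines = 4
Ideal balanced load = 85 / 4 = 21.25

21.25


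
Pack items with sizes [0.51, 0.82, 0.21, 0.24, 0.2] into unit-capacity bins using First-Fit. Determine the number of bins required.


Place items sequentially using First-Fit:
  Item 0.51 -> new Bin 1
  Item 0.82 -> new Bin 2
  Item 0.21 -> Bin 1 (now 0.72)
  Item 0.24 -> Bin 1 (now 0.96)
  Item 0.2 -> new Bin 3
Total bins used = 3

3


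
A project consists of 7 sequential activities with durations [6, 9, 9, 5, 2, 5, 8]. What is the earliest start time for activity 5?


Activity 5 starts after activities 1 through 4 complete.
Predecessor durations: [6, 9, 9, 5]
ES = 6 + 9 + 9 + 5 = 29

29


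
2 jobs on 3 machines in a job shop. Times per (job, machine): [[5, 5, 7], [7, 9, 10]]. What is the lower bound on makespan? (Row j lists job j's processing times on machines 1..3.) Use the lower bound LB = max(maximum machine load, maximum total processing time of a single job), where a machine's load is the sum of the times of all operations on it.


Machine loads:
  Machine 1: 5 + 7 = 12
  Machine 2: 5 + 9 = 14
  Machine 3: 7 + 10 = 17
Max machine load = 17
Job totals:
  Job 1: 17
  Job 2: 26
Max job total = 26
Lower bound = max(17, 26) = 26

26


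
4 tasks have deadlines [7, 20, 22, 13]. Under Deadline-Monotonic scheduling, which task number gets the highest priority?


Sort tasks by relative deadline (ascending):
  Task 1: deadline = 7
  Task 4: deadline = 13
  Task 2: deadline = 20
  Task 3: deadline = 22
Priority order (highest first): [1, 4, 2, 3]
Highest priority task = 1

1


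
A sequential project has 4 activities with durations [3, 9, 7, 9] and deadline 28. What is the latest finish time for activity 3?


LF(activity 3) = deadline - sum of successor durations
Successors: activities 4 through 4 with durations [9]
Sum of successor durations = 9
LF = 28 - 9 = 19

19


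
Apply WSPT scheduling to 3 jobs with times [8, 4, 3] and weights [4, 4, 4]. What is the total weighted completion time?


Compute p/w ratios and sort ascending (WSPT): [(3, 4), (4, 4), (8, 4)]
Compute weighted completion times:
  Job (p=3,w=4): C=3, w*C=4*3=12
  Job (p=4,w=4): C=7, w*C=4*7=28
  Job (p=8,w=4): C=15, w*C=4*15=60
Total weighted completion time = 100

100


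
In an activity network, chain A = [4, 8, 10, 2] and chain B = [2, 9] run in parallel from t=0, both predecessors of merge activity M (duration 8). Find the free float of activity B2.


ES(B2) = sum of predecessors on chain B = 2
EF(B2) = ES + duration = 2 + 9 = 11
Successor of B2 is M. ES(M) = max(sum(A), sum(B)) = max(24, 11) = 24
Free float = ES(successor) - EF(current) = 24 - 11 = 13

13


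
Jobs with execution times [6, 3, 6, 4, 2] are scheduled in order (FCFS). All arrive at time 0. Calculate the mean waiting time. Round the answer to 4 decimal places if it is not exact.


FCFS order (as given): [6, 3, 6, 4, 2]
Waiting times:
  Job 1: wait = 0
  Job 2: wait = 6
  Job 3: wait = 9
  Job 4: wait = 15
  Job 5: wait = 19
Sum of waiting times = 49
Average waiting time = 49/5 = 9.8

9.8


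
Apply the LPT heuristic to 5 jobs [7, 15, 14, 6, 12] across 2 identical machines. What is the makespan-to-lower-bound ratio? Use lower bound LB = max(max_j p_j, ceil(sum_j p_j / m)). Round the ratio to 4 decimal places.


LPT order: [15, 14, 12, 7, 6]
Machine loads after assignment: [28, 26]
LPT makespan = 28
Lower bound = max(max_job, ceil(total/2)) = max(15, 27) = 27
Ratio = 28 / 27 = 1.037

1.037


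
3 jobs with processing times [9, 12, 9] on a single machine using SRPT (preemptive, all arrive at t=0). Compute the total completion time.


Since all jobs arrive at t=0, SRPT equals SPT ordering.
SPT order: [9, 9, 12]
Completion times:
  Job 1: p=9, C=9
  Job 2: p=9, C=18
  Job 3: p=12, C=30
Total completion time = 9 + 18 + 30 = 57

57


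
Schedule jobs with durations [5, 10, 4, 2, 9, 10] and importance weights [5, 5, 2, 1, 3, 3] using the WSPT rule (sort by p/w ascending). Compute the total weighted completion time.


Compute p/w ratios and sort ascending (WSPT): [(5, 5), (10, 5), (4, 2), (2, 1), (9, 3), (10, 3)]
Compute weighted completion times:
  Job (p=5,w=5): C=5, w*C=5*5=25
  Job (p=10,w=5): C=15, w*C=5*15=75
  Job (p=4,w=2): C=19, w*C=2*19=38
  Job (p=2,w=1): C=21, w*C=1*21=21
  Job (p=9,w=3): C=30, w*C=3*30=90
  Job (p=10,w=3): C=40, w*C=3*40=120
Total weighted completion time = 369

369


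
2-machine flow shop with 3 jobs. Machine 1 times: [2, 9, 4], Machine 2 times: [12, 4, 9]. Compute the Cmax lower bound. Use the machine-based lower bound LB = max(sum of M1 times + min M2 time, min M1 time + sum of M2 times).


LB1 = sum(M1 times) + min(M2 times) = 15 + 4 = 19
LB2 = min(M1 times) + sum(M2 times) = 2 + 25 = 27
Lower bound = max(LB1, LB2) = max(19, 27) = 27

27


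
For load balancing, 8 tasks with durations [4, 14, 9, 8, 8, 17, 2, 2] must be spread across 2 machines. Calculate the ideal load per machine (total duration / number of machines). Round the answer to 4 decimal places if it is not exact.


Total processing time = 4 + 14 + 9 + 8 + 8 + 17 + 2 + 2 = 64
Number of machines = 2
Ideal balanced load = 64 / 2 = 32.0

32.0


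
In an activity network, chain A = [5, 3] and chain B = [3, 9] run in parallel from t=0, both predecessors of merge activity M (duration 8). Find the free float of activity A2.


ES(A2) = sum of predecessors on chain A = 5
EF(A2) = ES + duration = 5 + 3 = 8
Successor of A2 is M. ES(M) = max(sum(A), sum(B)) = max(8, 12) = 12
Free float = ES(successor) - EF(current) = 12 - 8 = 4

4


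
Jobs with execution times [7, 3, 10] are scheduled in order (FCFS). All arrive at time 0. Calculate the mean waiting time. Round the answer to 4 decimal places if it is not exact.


FCFS order (as given): [7, 3, 10]
Waiting times:
  Job 1: wait = 0
  Job 2: wait = 7
  Job 3: wait = 10
Sum of waiting times = 17
Average waiting time = 17/3 = 5.6667

5.6667


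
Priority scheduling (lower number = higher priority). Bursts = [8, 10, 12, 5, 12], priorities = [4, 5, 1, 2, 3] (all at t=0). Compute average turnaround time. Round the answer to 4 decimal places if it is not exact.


Sort by priority (ascending = highest first):
Order: [(1, 12), (2, 5), (3, 12), (4, 8), (5, 10)]
Completion times:
  Priority 1, burst=12, C=12
  Priority 2, burst=5, C=17
  Priority 3, burst=12, C=29
  Priority 4, burst=8, C=37
  Priority 5, burst=10, C=47
Average turnaround = 142/5 = 28.4

28.4


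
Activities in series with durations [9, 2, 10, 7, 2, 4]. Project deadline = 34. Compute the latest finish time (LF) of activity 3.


LF(activity 3) = deadline - sum of successor durations
Successors: activities 4 through 6 with durations [7, 2, 4]
Sum of successor durations = 13
LF = 34 - 13 = 21

21


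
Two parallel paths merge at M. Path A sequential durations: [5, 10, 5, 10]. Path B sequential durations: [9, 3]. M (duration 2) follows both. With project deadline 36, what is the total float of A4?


Forward pass: ES(A4) = sum of predecessors on chain A = 20
EF = ES + duration = 20 + 10 = 30
Backward pass: LF(M) = deadline = 36; LS(M) = 36 - 2 = 34
LF(A4) = LS(M) - sum(successors on chain A) = 34 - 0 = 34
LS = LF - duration = 34 - 10 = 24
Total float = LS - ES = 24 - 20 = 4

4


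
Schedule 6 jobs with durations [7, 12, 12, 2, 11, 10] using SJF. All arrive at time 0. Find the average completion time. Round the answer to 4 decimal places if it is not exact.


SJF order (ascending): [2, 7, 10, 11, 12, 12]
Completion times:
  Job 1: burst=2, C=2
  Job 2: burst=7, C=9
  Job 3: burst=10, C=19
  Job 4: burst=11, C=30
  Job 5: burst=12, C=42
  Job 6: burst=12, C=54
Average completion = 156/6 = 26.0

26.0


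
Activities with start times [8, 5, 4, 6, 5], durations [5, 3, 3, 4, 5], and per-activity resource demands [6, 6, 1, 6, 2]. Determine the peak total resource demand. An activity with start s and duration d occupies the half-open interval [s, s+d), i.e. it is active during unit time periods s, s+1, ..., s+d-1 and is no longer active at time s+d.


Each activity i is active on [start_i, start_i + duration_i).
Compute total resource usage per time slot:
  t=0: active resources = [], total = 0
  t=1: active resources = [], total = 0
  t=2: active resources = [], total = 0
  t=3: active resources = [], total = 0
  t=4: active resources = [1], total = 1
  t=5: active resources = [6, 1, 2], total = 9
  t=6: active resources = [6, 1, 6, 2], total = 15
  t=7: active resources = [6, 6, 2], total = 14
  t=8: active resources = [6, 6, 2], total = 14
  t=9: active resources = [6, 6, 2], total = 14
  t=10: active resources = [6], total = 6
  t=11: active resources = [6], total = 6
  t=12: active resources = [6], total = 6
Peak resource demand = 15

15


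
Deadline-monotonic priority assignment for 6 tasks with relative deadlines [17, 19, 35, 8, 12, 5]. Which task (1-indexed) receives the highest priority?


Sort tasks by relative deadline (ascending):
  Task 6: deadline = 5
  Task 4: deadline = 8
  Task 5: deadline = 12
  Task 1: deadline = 17
  Task 2: deadline = 19
  Task 3: deadline = 35
Priority order (highest first): [6, 4, 5, 1, 2, 3]
Highest priority task = 6

6


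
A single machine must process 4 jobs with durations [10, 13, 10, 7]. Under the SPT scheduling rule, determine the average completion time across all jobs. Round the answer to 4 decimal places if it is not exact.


Sort jobs by processing time (SPT order): [7, 10, 10, 13]
Compute completion times sequentially:
  Job 1: processing = 7, completes at 7
  Job 2: processing = 10, completes at 17
  Job 3: processing = 10, completes at 27
  Job 4: processing = 13, completes at 40
Sum of completion times = 91
Average completion time = 91/4 = 22.75

22.75


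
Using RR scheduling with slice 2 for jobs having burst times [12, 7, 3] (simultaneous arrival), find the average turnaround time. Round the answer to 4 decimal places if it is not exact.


Time quantum = 2
Execution trace:
  J1 runs 2 units, time = 2
  J2 runs 2 units, time = 4
  J3 runs 2 units, time = 6
  J1 runs 2 units, time = 8
  J2 runs 2 units, time = 10
  J3 runs 1 units, time = 11
  J1 runs 2 units, time = 13
  J2 runs 2 units, time = 15
  J1 runs 2 units, time = 17
  J2 runs 1 units, time = 18
  J1 runs 2 units, time = 20
  J1 runs 2 units, time = 22
Finish times: [22, 18, 11]
Average turnaround = 51/3 = 17.0

17.0


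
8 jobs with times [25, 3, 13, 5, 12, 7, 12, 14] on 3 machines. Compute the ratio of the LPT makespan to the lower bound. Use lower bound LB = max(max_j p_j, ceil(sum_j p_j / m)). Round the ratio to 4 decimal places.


LPT order: [25, 14, 13, 12, 12, 7, 5, 3]
Machine loads after assignment: [32, 29, 30]
LPT makespan = 32
Lower bound = max(max_job, ceil(total/3)) = max(25, 31) = 31
Ratio = 32 / 31 = 1.0323

1.0323


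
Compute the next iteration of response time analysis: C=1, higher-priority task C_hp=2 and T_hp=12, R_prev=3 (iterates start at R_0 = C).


R_next = C + ceil(R_prev / T_hp) * C_hp
ceil(3 / 12) = ceil(0.25) = 1
Interference = 1 * 2 = 2
R_next = 1 + 2 = 3
R_next = R_prev, so the iteration has converged (response time = 3).

3


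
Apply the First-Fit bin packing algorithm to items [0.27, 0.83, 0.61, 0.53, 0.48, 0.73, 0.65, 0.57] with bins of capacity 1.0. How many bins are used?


Place items sequentially using First-Fit:
  Item 0.27 -> new Bin 1
  Item 0.83 -> new Bin 2
  Item 0.61 -> Bin 1 (now 0.88)
  Item 0.53 -> new Bin 3
  Item 0.48 -> new Bin 4
  Item 0.73 -> new Bin 5
  Item 0.65 -> new Bin 6
  Item 0.57 -> new Bin 7
Total bins used = 7

7


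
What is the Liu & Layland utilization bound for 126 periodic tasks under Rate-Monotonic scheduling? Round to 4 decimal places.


Compute 2^(1/126) = 1.0055163273
Subtract 1: 1.0055163273 - 1 = 0.0055163273
Multiply by n: 126 * 0.0055163273 = 0.6950572398
Round to 4 dp: 0.6951

0.6951


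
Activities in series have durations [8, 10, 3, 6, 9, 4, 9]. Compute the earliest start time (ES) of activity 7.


Activity 7 starts after activities 1 through 6 complete.
Predecessor durations: [8, 10, 3, 6, 9, 4]
ES = 8 + 10 + 3 + 6 + 9 + 4 = 40

40


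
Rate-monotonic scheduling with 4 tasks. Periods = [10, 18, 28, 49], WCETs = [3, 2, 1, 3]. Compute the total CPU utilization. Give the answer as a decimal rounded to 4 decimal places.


Compute individual utilizations (exact fractions):
  Task 1: C/T = 3/10 (approx. 0.3)
  Task 2: C/T = 2/18 = 1/9 (approx. 0.1111)
  Task 3: C/T = 1/28 (approx. 0.0357)
  Task 4: C/T = 3/49 (approx. 0.0612)
Total utilization U = 3/10 + 1/9 + 1/28 + 3/49 = 4481/8820
Rounded to 4 decimal places: U = 0.5080
RM (Liu & Layland) bound for 4 tasks = 0.756828; compare with U = 4481/8820 (approx. 0.508050)
U <= bound, so schedulable by RM sufficient condition.

0.5080


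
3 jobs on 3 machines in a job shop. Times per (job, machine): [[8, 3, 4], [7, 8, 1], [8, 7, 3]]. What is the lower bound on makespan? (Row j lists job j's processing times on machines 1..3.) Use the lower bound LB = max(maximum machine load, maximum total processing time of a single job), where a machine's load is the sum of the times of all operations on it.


Machine loads:
  Machine 1: 8 + 7 + 8 = 23
  Machine 2: 3 + 8 + 7 = 18
  Machine 3: 4 + 1 + 3 = 8
Max machine load = 23
Job totals:
  Job 1: 15
  Job 2: 16
  Job 3: 18
Max job total = 18
Lower bound = max(23, 18) = 23

23


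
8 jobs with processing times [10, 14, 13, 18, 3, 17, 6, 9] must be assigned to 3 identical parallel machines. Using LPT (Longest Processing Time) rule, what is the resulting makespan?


Sort jobs in decreasing order (LPT): [18, 17, 14, 13, 10, 9, 6, 3]
Assign each job to the least loaded machine:
  Machine 1: jobs [18, 9, 6], load = 33
  Machine 2: jobs [17, 10, 3], load = 30
  Machine 3: jobs [14, 13], load = 27
Makespan = max load = 33

33


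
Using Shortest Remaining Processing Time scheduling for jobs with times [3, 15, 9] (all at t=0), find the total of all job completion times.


Since all jobs arrive at t=0, SRPT equals SPT ordering.
SPT order: [3, 9, 15]
Completion times:
  Job 1: p=3, C=3
  Job 2: p=9, C=12
  Job 3: p=15, C=27
Total completion time = 3 + 12 + 27 = 42

42


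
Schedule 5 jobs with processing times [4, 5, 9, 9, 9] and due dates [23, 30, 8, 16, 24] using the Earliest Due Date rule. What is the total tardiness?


Sort by due date (EDD order): [(9, 8), (9, 16), (4, 23), (9, 24), (5, 30)]
Compute completion times and tardiness:
  Job 1: p=9, d=8, C=9, tardiness=max(0,9-8)=1
  Job 2: p=9, d=16, C=18, tardiness=max(0,18-16)=2
  Job 3: p=4, d=23, C=22, tardiness=max(0,22-23)=0
  Job 4: p=9, d=24, C=31, tardiness=max(0,31-24)=7
  Job 5: p=5, d=30, C=36, tardiness=max(0,36-30)=6
Total tardiness = 16

16


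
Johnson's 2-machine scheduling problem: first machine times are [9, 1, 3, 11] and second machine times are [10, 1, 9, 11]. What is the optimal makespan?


Apply Johnson's rule:
  Group 1 (a <= b): [(2, 1, 1), (3, 3, 9), (1, 9, 10), (4, 11, 11)]
  Group 2 (a > b): []
Optimal job order: [2, 3, 1, 4]
Schedule:
  Job 2: M1 done at 1, M2 done at 2
  Job 3: M1 done at 4, M2 done at 13
  Job 1: M1 done at 13, M2 done at 23
  Job 4: M1 done at 24, M2 done at 35
Makespan = 35

35


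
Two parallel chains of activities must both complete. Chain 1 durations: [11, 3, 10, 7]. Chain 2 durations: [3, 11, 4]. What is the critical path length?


Path A total = 11 + 3 + 10 + 7 = 31
Path B total = 3 + 11 + 4 = 18
Critical path = longest path = max(31, 18) = 31

31


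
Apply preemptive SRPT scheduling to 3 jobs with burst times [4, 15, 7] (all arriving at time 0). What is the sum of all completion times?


Since all jobs arrive at t=0, SRPT equals SPT ordering.
SPT order: [4, 7, 15]
Completion times:
  Job 1: p=4, C=4
  Job 2: p=7, C=11
  Job 3: p=15, C=26
Total completion time = 4 + 11 + 26 = 41

41


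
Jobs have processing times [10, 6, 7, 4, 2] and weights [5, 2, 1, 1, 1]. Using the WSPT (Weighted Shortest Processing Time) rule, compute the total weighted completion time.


Compute p/w ratios and sort ascending (WSPT): [(10, 5), (2, 1), (6, 2), (4, 1), (7, 1)]
Compute weighted completion times:
  Job (p=10,w=5): C=10, w*C=5*10=50
  Job (p=2,w=1): C=12, w*C=1*12=12
  Job (p=6,w=2): C=18, w*C=2*18=36
  Job (p=4,w=1): C=22, w*C=1*22=22
  Job (p=7,w=1): C=29, w*C=1*29=29
Total weighted completion time = 149

149


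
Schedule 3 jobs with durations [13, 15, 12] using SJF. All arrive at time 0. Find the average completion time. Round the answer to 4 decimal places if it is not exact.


SJF order (ascending): [12, 13, 15]
Completion times:
  Job 1: burst=12, C=12
  Job 2: burst=13, C=25
  Job 3: burst=15, C=40
Average completion = 77/3 = 25.6667

25.6667


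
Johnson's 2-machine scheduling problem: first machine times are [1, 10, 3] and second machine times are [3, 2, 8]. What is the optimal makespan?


Apply Johnson's rule:
  Group 1 (a <= b): [(1, 1, 3), (3, 3, 8)]
  Group 2 (a > b): [(2, 10, 2)]
Optimal job order: [1, 3, 2]
Schedule:
  Job 1: M1 done at 1, M2 done at 4
  Job 3: M1 done at 4, M2 done at 12
  Job 2: M1 done at 14, M2 done at 16
Makespan = 16

16


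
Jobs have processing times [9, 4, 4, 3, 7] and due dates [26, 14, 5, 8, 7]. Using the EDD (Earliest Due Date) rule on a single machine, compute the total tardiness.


Sort by due date (EDD order): [(4, 5), (7, 7), (3, 8), (4, 14), (9, 26)]
Compute completion times and tardiness:
  Job 1: p=4, d=5, C=4, tardiness=max(0,4-5)=0
  Job 2: p=7, d=7, C=11, tardiness=max(0,11-7)=4
  Job 3: p=3, d=8, C=14, tardiness=max(0,14-8)=6
  Job 4: p=4, d=14, C=18, tardiness=max(0,18-14)=4
  Job 5: p=9, d=26, C=27, tardiness=max(0,27-26)=1
Total tardiness = 15

15


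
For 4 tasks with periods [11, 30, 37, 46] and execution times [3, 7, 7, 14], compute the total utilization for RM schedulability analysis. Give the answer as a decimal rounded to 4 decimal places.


Compute individual utilizations (exact fractions):
  Task 1: C/T = 3/11 (approx. 0.2727)
  Task 2: C/T = 7/30 (approx. 0.2333)
  Task 3: C/T = 7/37 (approx. 0.1892)
  Task 4: C/T = 14/46 = 7/23 (approx. 0.3043)
Total utilization U = 3/11 + 7/30 + 7/37 + 7/23 = 280717/280830
Rounded to 4 decimal places: U = 0.9996
RM (Liu & Layland) bound for 4 tasks = 0.756828; compare with U = 280717/280830 (approx. 0.999598)
bound < U <= 1, so the RM sufficient condition is not met (inconclusive; an exact test such as response-time analysis is needed).

0.9996


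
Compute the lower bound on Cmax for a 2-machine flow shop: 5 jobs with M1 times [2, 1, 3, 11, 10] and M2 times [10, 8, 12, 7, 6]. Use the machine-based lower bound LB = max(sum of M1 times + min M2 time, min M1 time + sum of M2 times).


LB1 = sum(M1 times) + min(M2 times) = 27 + 6 = 33
LB2 = min(M1 times) + sum(M2 times) = 1 + 43 = 44
Lower bound = max(LB1, LB2) = max(33, 44) = 44

44


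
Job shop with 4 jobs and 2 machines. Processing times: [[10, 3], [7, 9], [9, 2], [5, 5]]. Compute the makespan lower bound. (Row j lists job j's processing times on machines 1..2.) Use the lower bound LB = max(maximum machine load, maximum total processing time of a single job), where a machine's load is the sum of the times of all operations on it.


Machine loads:
  Machine 1: 10 + 7 + 9 + 5 = 31
  Machine 2: 3 + 9 + 2 + 5 = 19
Max machine load = 31
Job totals:
  Job 1: 13
  Job 2: 16
  Job 3: 11
  Job 4: 10
Max job total = 16
Lower bound = max(31, 16) = 31

31


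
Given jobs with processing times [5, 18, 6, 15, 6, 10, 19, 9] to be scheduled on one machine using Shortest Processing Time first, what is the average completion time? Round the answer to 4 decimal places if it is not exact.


Sort jobs by processing time (SPT order): [5, 6, 6, 9, 10, 15, 18, 19]
Compute completion times sequentially:
  Job 1: processing = 5, completes at 5
  Job 2: processing = 6, completes at 11
  Job 3: processing = 6, completes at 17
  Job 4: processing = 9, completes at 26
  Job 5: processing = 10, completes at 36
  Job 6: processing = 15, completes at 51
  Job 7: processing = 18, completes at 69
  Job 8: processing = 19, completes at 88
Sum of completion times = 303
Average completion time = 303/8 = 37.875

37.875


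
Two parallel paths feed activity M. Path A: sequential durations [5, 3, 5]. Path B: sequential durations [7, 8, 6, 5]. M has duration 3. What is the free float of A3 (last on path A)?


ES(A3) = sum of predecessors on chain A = 8
EF(A3) = ES + duration = 8 + 5 = 13
Successor of A3 is M. ES(M) = max(sum(A), sum(B)) = max(13, 26) = 26
Free float = ES(successor) - EF(current) = 26 - 13 = 13

13


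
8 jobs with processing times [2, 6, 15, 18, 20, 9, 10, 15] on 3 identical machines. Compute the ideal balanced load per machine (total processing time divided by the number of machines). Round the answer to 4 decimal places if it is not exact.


Total processing time = 2 + 6 + 15 + 18 + 20 + 9 + 10 + 15 = 95
Number of machines = 3
Ideal balanced load = 95 / 3 = 31.6667

31.6667


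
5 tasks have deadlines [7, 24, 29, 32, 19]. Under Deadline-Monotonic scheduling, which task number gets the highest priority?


Sort tasks by relative deadline (ascending):
  Task 1: deadline = 7
  Task 5: deadline = 19
  Task 2: deadline = 24
  Task 3: deadline = 29
  Task 4: deadline = 32
Priority order (highest first): [1, 5, 2, 3, 4]
Highest priority task = 1

1


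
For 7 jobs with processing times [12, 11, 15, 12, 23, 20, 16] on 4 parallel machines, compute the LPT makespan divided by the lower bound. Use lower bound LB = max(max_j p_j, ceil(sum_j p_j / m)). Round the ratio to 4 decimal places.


LPT order: [23, 20, 16, 15, 12, 12, 11]
Machine loads after assignment: [23, 31, 28, 27]
LPT makespan = 31
Lower bound = max(max_job, ceil(total/4)) = max(23, 28) = 28
Ratio = 31 / 28 = 1.1071

1.1071


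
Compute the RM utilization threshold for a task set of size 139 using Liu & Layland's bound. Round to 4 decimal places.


Compute 2^(1/139) = 1.0049991245
Subtract 1: 1.0049991245 - 1 = 0.0049991245
Multiply by n: 139 * 0.0049991245 = 0.6948783055
Round to 4 dp: 0.6949

0.6949


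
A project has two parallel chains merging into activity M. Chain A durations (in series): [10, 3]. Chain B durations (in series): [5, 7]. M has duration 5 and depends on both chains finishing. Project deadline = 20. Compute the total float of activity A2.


Forward pass: ES(A2) = sum of predecessors on chain A = 10
EF = ES + duration = 10 + 3 = 13
Backward pass: LF(M) = deadline = 20; LS(M) = 20 - 5 = 15
LF(A2) = LS(M) - sum(successors on chain A) = 15 - 0 = 15
LS = LF - duration = 15 - 3 = 12
Total float = LS - ES = 12 - 10 = 2

2


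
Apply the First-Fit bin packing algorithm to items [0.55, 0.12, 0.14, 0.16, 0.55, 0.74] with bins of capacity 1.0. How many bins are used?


Place items sequentially using First-Fit:
  Item 0.55 -> new Bin 1
  Item 0.12 -> Bin 1 (now 0.67)
  Item 0.14 -> Bin 1 (now 0.81)
  Item 0.16 -> Bin 1 (now 0.97)
  Item 0.55 -> new Bin 2
  Item 0.74 -> new Bin 3
Total bins used = 3

3


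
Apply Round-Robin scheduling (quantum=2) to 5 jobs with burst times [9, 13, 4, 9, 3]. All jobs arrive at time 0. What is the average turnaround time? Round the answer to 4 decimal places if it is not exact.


Time quantum = 2
Execution trace:
  J1 runs 2 units, time = 2
  J2 runs 2 units, time = 4
  J3 runs 2 units, time = 6
  J4 runs 2 units, time = 8
  J5 runs 2 units, time = 10
  J1 runs 2 units, time = 12
  J2 runs 2 units, time = 14
  J3 runs 2 units, time = 16
  J4 runs 2 units, time = 18
  J5 runs 1 units, time = 19
  J1 runs 2 units, time = 21
  J2 runs 2 units, time = 23
  J4 runs 2 units, time = 25
  J1 runs 2 units, time = 27
  J2 runs 2 units, time = 29
  J4 runs 2 units, time = 31
  J1 runs 1 units, time = 32
  J2 runs 2 units, time = 34
  J4 runs 1 units, time = 35
  J2 runs 2 units, time = 37
  J2 runs 1 units, time = 38
Finish times: [32, 38, 16, 35, 19]
Average turnaround = 140/5 = 28.0

28.0


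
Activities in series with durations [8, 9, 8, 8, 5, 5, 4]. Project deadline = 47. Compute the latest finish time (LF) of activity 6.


LF(activity 6) = deadline - sum of successor durations
Successors: activities 7 through 7 with durations [4]
Sum of successor durations = 4
LF = 47 - 4 = 43

43


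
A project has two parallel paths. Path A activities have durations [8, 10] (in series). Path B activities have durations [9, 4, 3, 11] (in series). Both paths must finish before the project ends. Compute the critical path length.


Path A total = 8 + 10 = 18
Path B total = 9 + 4 + 3 + 11 = 27
Critical path = longest path = max(18, 27) = 27

27


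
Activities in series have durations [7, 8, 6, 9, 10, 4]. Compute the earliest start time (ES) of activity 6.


Activity 6 starts after activities 1 through 5 complete.
Predecessor durations: [7, 8, 6, 9, 10]
ES = 7 + 8 + 6 + 9 + 10 = 40

40


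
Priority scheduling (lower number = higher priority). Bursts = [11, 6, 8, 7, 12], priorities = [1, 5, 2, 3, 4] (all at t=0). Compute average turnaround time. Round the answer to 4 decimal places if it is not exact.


Sort by priority (ascending = highest first):
Order: [(1, 11), (2, 8), (3, 7), (4, 12), (5, 6)]
Completion times:
  Priority 1, burst=11, C=11
  Priority 2, burst=8, C=19
  Priority 3, burst=7, C=26
  Priority 4, burst=12, C=38
  Priority 5, burst=6, C=44
Average turnaround = 138/5 = 27.6

27.6
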